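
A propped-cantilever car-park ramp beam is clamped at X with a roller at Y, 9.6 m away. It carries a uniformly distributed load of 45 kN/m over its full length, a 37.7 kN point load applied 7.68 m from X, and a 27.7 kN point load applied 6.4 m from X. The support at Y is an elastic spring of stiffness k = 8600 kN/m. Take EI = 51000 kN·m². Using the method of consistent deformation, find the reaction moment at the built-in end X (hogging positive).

Choose R_Y as the redundant. The primary structure is the cantilever fixed at X.
Primary-structure tip deflection at Y by superposition:
  UDL 45: wL⁴/(8EI) = 47776/EI
  point load 37.7 at a = 7.68: Pa²(3L − a)/(6EI) = 7827/EI
  point load 27.7 at a = 6.4: Pa²(3L − a)/(6EI) = 4236/EI
  δ_0 = 59839/EI
Flexibility coefficient — unit upward force at Y: δ_{YY} = L³/(3EI) = 294.9/EI.
With EI = 51000 kN·m²: δ_0 = 1.1733 m and δ_{YY} = 0.005783 m/kN.
Compatibility — the spring shortens by R_Y/k under the reaction it provides: δ_0 − R_Y·δ_{YY} = R_Y/k. With 1/k = 0.000116 m/kN, R_Y = δ_0 / (δ_{YY} + 1/k) = 1.1733 / (0.005783 + 0.000116) = 198.9 kN.
Moment equilibrium about X: M_X = Σ(load moments about X) − R_Y·L = 2540 − 198.9×9.6 = 630.9 kN·m.

M_X = 630.9 kN·m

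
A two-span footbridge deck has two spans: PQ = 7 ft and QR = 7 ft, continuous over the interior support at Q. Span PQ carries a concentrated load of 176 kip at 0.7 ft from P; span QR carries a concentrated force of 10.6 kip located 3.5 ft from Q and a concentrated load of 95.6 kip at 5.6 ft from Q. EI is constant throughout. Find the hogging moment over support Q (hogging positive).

Release continuity at Q by inserting a hinge; the redundant is the internal moment M_Q. The primary structure is two simply-supported spans PQ and QR.
End slopes at the hinge Q, treating each span as simply supported:
  span PQ: point load 176 at a = 0.7: Pab(L + a)/(6LEI) = 142.3/EI
  span QR: point load 10.6 at a = 3.5: Pab(L + b)/(6LEI) = 32.46/EI
  span QR: point load 95.6 at a = 5.6: Pab(L + b)/(6LEI) = 149.9/EI
  relative rotation θ_0 = (142.3 + 182.4)/EI = 324.7/EI
A unit hogging moment at Q produces rotation L₁/(3EI) + L₂/(3EI) = 4.667/EI.
Slope continuity at Q: θ_0 = M_Q·4.667/EI, so M_Q = 324.7/4.667 = 69.57 kip·ft (hogging).

M_Q = 69.57 kip·ft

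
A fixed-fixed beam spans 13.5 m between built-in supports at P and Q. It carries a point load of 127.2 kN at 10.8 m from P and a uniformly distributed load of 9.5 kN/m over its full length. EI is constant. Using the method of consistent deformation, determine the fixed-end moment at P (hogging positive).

Release both end moments; the primary structure is a simply-supported span PQ with redundants M_P and M_Q.
Simple-span end rotations at P and Q under the given loads:
  at P: point load 127.2 at a = 10.8: Pab(L + b)/(6LEI) = 741.8/EI
  at Q: point load 127.2 at a = 10.8: Pab(L + a)/(6LEI) = 1113/EI
  at P: UDL 9.5: wL³/(24EI) = 973.9/EI
  at Q: UDL 9.5: wL³/(24EI) = 973.9/EI
  θ_P0 = 1716/EI,  θ_Q0 = 2087/EI
Flexibility coefficients: a unit moment at one end gives L/(3EI) there and L/(6EI) at the far end, so f₁₁ = f₂₂ = 4.5/EI and f₁₂ = f₂₁ = 2.25/EI.
Compatibility — zero rotation at each built-in end:
  4.5 M_P + 2.25 M_Q = 1716
  2.25 M_P + 4.5 M_Q = 2087
Solving the pair gives M_P = 199.2 kN·m and M_Q = 364.1 kN·m (hogging).

M_P = 199.2 kN·m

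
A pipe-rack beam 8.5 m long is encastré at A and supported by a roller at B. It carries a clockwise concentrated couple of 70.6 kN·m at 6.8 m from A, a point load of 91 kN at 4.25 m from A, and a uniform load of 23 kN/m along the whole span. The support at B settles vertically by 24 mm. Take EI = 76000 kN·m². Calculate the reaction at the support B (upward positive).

R_B = 104.8 kN

Choose R_B as the redundant. The primary structure is the cantilever fixed at A.
Downward deflection at the released point B due to the loads:
  clockwise couple 70.6 at a = 6.8: M₀a(2L − a)/(2EI) = 2448/EI
  point load 91 at a = 4.25: Pa²(3L − a)/(6EI) = 5821/EI
  UDL 23: wL⁴/(8EI) = 15008/EI
  δ_0 = 23277/EI
Flexibility coefficient — unit upward force at B: δ_{BB} = L³/(3EI) = 204.7/EI.
With EI = 76000 kN·m²: δ_0 = 0.30628 m and δ_{BB} = 0.002694 m/kN.
Compatibility — the beam at B must follow the support down by 0.024 m: δ_0 − R_B·δ_{BB} = 0.024, so R_B = (0.30628 − 0.024)/0.002694 = 104.8 kN.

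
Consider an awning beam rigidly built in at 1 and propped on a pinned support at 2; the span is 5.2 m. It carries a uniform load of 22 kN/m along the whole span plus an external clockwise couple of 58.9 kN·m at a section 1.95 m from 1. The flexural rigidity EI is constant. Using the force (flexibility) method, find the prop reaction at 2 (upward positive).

R_2 = 53.25 kN

Remove the prop at 2; the released (primary) structure is a cantilever built in at 1.
Downward deflection at the released point 2 due to the loads:
  UDL 22: wL⁴/(8EI) = 2011/EI
  clockwise couple 58.9 at a = 1.95: M₀a(2L − a)/(2EI) = 485.3/EI
  δ_0 = 2496/EI
Flexibility coefficient — unit upward force at 2: δ_{22} = L³/(3EI) = 46.87/EI.
The prop prevents deflection at 2: R_2 = δ_0/δ_{22} = 2496/46.87 = 53.25 kN.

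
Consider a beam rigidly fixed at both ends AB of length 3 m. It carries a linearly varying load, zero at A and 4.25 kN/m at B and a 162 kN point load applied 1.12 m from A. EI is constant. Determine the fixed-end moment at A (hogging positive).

M_A = 72.53 kN·m

Release both end moments; the primary structure is a simply-supported span AB with redundants M_A and M_B.
End rotations of the released simple span under the applied load (×1/EI):
  at A: triangular load, peak 4.25: 7w₀L³/(360EI) = 2.231/EI
  at B: triangular load, peak 4.25: w₀L³/(45EI) = 2.55/EI
  at A: point load 162 at a = 1.12: Pab(L + b)/(6LEI) = 92.48/EI
  at B: point load 162 at a = 1.12: Pab(L + a)/(6LEI) = 78.08/EI
  θ_A0 = 94.71/EI,  θ_B0 = 80.63/EI
Flexibility coefficients: a unit moment at one end gives L/(3EI) there and L/(6EI) at the far end, so f₁₁ = f₂₂ = 1/EI and f₁₂ = f₂₁ = 0.5/EI.
Compatibility — zero rotation at each built-in end:
  1 M_A + 0.5 M_B = 94.71
  0.5 M_A + 1 M_B = 80.63
Solving the pair gives M_A = 72.53 kN·m and M_B = 44.36 kN·m (hogging).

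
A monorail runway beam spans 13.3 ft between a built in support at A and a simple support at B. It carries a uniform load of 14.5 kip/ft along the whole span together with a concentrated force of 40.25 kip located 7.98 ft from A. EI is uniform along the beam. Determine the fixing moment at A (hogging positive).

M_A = 410.5 kip·ft

Choose R_B as the redundant. The primary structure is the cantilever fixed at A.
Downward deflection at the released point B due to the loads:
  UDL 14.5: wL⁴/(8EI) = 56713/EI
  point load 40.25 at a = 7.98: Pa²(3L − a)/(6EI) = 13636/EI
  δ_0 = 70349/EI
Tip deflection under a unit load at B: L³/(3EI) = 784.2/EI.
The prop prevents deflection at B: R_B = δ_0/δ_{BB} = 70349/784.2 = 89.71 kip.
Moment equilibrium about A: M_A = Σ(load moments about A) − R_B·L = 1604 − 89.71×13.3 = 410.5 kip·ft.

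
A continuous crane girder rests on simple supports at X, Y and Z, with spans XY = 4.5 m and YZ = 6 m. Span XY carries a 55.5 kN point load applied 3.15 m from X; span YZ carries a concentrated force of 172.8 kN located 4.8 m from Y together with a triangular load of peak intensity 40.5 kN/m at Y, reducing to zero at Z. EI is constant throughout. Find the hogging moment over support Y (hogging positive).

M_Y = 131.5 kN·m

Insert a hinge at Y; M_Y is the redundant, and each span becomes simply supported.
End slopes at the hinge Y, treating each span as simply supported:
  span XY: point load 55.5 at a = 3.15: Pab(L + a)/(6LEI) = 66.87/EI
  span YZ: point load 172.8 at a = 4.8: Pab(L + b)/(6LEI) = 199.1/EI
  span YZ: triangular load, peak 40.5: w₀L³/(45EI) = 194.4/EI
  relative rotation θ_0 = (66.87 + 393.5)/EI = 460.3/EI
A unit hogging moment at Y produces rotation L₁/(3EI) + L₂/(3EI) = 3.5/EI.
Compatibility: M_Y·(L₁+L₂)/(3EI) = θ_0, giving M_Y = 131.5 kN·m (hogging).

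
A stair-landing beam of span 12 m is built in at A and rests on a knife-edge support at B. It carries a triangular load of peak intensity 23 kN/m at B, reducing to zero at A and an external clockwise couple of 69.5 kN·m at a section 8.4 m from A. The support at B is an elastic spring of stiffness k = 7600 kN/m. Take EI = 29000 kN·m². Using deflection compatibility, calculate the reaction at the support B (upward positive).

R_B = 83.25 kN

Release the roller at B. Primary structure: cantilever fixed at A.
Deflection at B on the released cantilever, summing each load's contribution:
  triangular load, peak 23 at the free end: 11w₀L⁴/(120EI) = 43718/EI
  clockwise couple 69.5 at a = 8.4: M₀a(2L − a)/(2EI) = 4554/EI
  δ_0 = 48272/EI
Flexibility coefficient — unit upward force at B: δ_{BB} = L³/(3EI) = 576/EI.
With EI = 29000 kN·m²: δ_0 = 1.6646 m and δ_{BB} = 0.019862 m/kN.
Compatibility — the spring shortens by R_B/k under the reaction it provides: δ_0 − R_B·δ_{BB} = R_B/k. With 1/k = 0.000132 m/kN, R_B = δ_0 / (δ_{BB} + 1/k) = 1.6646 / (0.019862 + 0.000132) = 83.25 kN.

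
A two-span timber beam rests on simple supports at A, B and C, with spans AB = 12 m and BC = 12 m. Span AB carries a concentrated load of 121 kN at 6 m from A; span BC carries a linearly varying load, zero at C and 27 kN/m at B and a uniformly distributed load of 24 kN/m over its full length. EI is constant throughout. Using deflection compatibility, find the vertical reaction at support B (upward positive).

Release continuity at B by inserting a hinge; the redundant is the internal moment M_B. The primary structure is two simply-supported spans AB and BC.
End slopes at the hinge B, treating each span as simply supported:
  span AB: point load 121 at a = 6: Pab(L + a)/(6LEI) = 1089/EI
  span BC: triangular load, peak 27: w₀L³/(45EI) = 1037/EI
  span BC: UDL 24: wL³/(24EI) = 1728/EI
  relative rotation θ_0 = (1089 + 2765)/EI = 3854/EI
A unit hogging moment at B produces rotation L₁/(3EI) + L₂/(3EI) = 8/EI.
Compatibility: M_B·(L₁+L₂)/(3EI) = θ_0, giving M_B = 481.7 kN·m (hogging).
Span AB, ΣM about A with M_B applied at B: R_B^{AB}·12 = 726 + 481.7, so R_B^{AB} = 100.6 kN and R_A = 121 − 100.6 = 20.36 kN.
Span BC, ΣM about C: R_B^{BC}·12 = 3024 + 481.7, so R_B^{BC} = 292.1 kN and R_C = 450 − 292.1 = 157.9 kN.
R_B = 100.6 + 292.1 = 392.8 kN.

R_B = 392.8 kN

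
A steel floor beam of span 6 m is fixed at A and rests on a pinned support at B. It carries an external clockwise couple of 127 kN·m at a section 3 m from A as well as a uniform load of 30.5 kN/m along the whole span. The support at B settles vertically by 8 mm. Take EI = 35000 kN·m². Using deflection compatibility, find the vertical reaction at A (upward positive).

Take the reaction at B as the redundant and release it; the primary structure is a cantilever fixed at A.
Primary-structure tip deflection at B by superposition:
  clockwise couple 127 at a = 3: M₀a(2L − a)/(2EI) = 1714/EI
  UDL 30.5: wL⁴/(8EI) = 4941/EI
  δ_0 = 6656/EI
Tip deflection under a unit load at B: L³/(3EI) = 72/EI.
With EI = 35000 kN·m²: δ_0 = 0.19016 m and δ_{BB} = 0.002057 m/kN.
Compatibility — the beam at B must follow the support down by 0.008 m: δ_0 − R_B·δ_{BB} = 0.008, so R_B = (0.19016 − 0.008)/0.002057 = 88.55 kN.
Vertical equilibrium: R_A = ΣP − R_B = 183 − 88.55 = 94.45 kN.

R_A = 94.45 kN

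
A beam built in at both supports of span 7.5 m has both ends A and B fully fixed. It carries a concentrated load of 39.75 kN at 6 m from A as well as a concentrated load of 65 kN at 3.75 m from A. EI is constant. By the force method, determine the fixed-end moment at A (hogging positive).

Take the two fixed-end moments M_A, M_B as redundants; the released structure is the simple span AB.
On the primary (simply-supported) span, the end slopes from the loading are:
  at A: point load 39.75 at a = 6: Pab(L + b)/(6LEI) = 71.55/EI
  at B: point load 39.75 at a = 6: Pab(L + a)/(6LEI) = 107.3/EI
  at A: point load 65 at a = 3.75: Pab(L + b)/(6LEI) = 228.5/EI
  at B: point load 65 at a = 3.75: Pab(L + a)/(6LEI) = 228.5/EI
  θ_A0 = 300.1/EI,  θ_B0 = 335.8/EI
Flexibility coefficients: a unit moment at one end gives L/(3EI) there and L/(6EI) at the far end, so f₁₁ = f₂₂ = 2.5/EI and f₁₂ = f₂₁ = 1.25/EI.
Compatibility — zero rotation at each built-in end:
  2.5 M_A + 1.25 M_B = 300.1
  1.25 M_A + 2.5 M_B = 335.8
Solving the pair gives M_A = 70.48 kN·m and M_B = 99.1 kN·m (hogging).

M_A = 70.48 kN·m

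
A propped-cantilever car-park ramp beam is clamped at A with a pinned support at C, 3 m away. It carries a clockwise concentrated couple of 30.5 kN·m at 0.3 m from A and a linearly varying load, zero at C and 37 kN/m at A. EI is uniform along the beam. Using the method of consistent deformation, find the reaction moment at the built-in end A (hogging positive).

Remove the prop at C; the released (primary) structure is a cantilever built in at A.
Deflection at C on the released cantilever, summing each load's contribution:
  clockwise couple 30.5 at a = 0.3: M₀a(2L − a)/(2EI) = 26.08/EI
  triangular load, peak 37 at the fixed end: w₀L⁴/(30EI) = 99.9/EI
  δ_0 = 126/EI
Flexibility coefficient — unit upward force at C: δ_{CC} = L³/(3EI) = 9/EI.
The prop prevents deflection at C: R_C = δ_0/δ_{CC} = 126/9 = 14 kN.
Moment equilibrium about A: M_A = Σ(load moments about A) − R_C·L = 86 − 14×3 = 44.01 kN·m.

M_A = 44.01 kN·m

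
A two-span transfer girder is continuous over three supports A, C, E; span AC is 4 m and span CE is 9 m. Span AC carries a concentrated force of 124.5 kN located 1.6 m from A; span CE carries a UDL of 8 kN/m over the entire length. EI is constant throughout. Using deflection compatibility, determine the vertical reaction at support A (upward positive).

R_A = 54.25 kN

Insert a hinge at C; M_C is the redundant, and each span becomes simply supported.
End slopes at the hinge C, treating each span as simply supported:
  span AC: point load 124.5 at a = 1.6: Pab(L + a)/(6LEI) = 111.6/EI
  span CE: UDL 8: wL³/(24EI) = 243/EI
  relative rotation θ_0 = (111.6 + 243)/EI = 354.6/EI
A unit hogging moment at C produces rotation L₁/(3EI) + L₂/(3EI) = 4.333/EI.
Slope continuity at C: θ_0 = M_C·4.333/EI, so M_C = 354.6/4.333 = 81.82 kN·m (hogging).
Span AC, ΣM about A with M_C applied at C: R_C^{AC}·4 = 199.2 + 81.82, so R_C^{AC} = 70.25 kN and R_A = 124.5 − 70.25 = 54.25 kN.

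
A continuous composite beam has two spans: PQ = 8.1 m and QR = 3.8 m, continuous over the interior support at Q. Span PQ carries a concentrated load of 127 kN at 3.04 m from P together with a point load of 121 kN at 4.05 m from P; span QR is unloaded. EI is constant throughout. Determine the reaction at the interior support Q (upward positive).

Release continuity at Q by inserting a hinge; the redundant is the internal moment M_Q. The primary structure is two simply-supported spans PQ and QR.
Rotations at Q on the released spans (each span's end-slope, ×1/EI):
  span PQ: point load 127 at a = 3.04: Pab(L + a)/(6LEI) = 447.8/EI
  span PQ: point load 121 at a = 4.05: Pab(L + a)/(6LEI) = 496.2/EI
  relative rotation θ_0 = (944 + 0)/EI = 944/EI
A unit hogging moment at Q produces rotation L₁/(3EI) + L₂/(3EI) = 3.967/EI.
Slope continuity at Q: θ_0 = M_Q·3.967/EI, so M_Q = 944/3.967 = 238 kN·m (hogging).
Span PQ, ΣM about P with M_Q applied at Q: R_Q^{PQ}·8.1 = 876.1 + 238, so R_Q^{PQ} = 137.5 kN and R_P = 248 − 137.5 = 110.5 kN.
Span QR, ΣM about R: R_Q^{QR}·3.8 = 0 + 238, so R_Q^{QR} = 62.63 kN and R_R = 0 − 62.63 = -62.63 kN.
R_Q = 137.5 + 62.63 = 200.2 kN.

R_Q = 200.2 kN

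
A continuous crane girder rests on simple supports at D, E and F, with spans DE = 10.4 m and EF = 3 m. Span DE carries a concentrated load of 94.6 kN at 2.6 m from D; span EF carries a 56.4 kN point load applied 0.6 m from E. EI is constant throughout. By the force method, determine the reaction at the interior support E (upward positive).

Insert a hinge at E; M_E is the redundant, and each span becomes simply supported.
Discontinuity in slope at E on the released structure — sum the simple-span end rotations:
  span DE: point load 94.6 at a = 2.6: Pab(L + a)/(6LEI) = 399.7/EI
  span EF: point load 56.4 at a = 0.6: Pab(L + b)/(6LEI) = 24.36/EI
  relative rotation θ_0 = (399.7 + 24.36)/EI = 424/EI
A unit hogging moment at E produces rotation L₁/(3EI) + L₂/(3EI) = 4.467/EI.
Slope continuity at E: θ_0 = M_E·4.467/EI, so M_E = 424/4.467 = 94.94 kN·m (hogging).
Span DE, ΣM about D with M_E applied at E: R_E^{DE}·10.4 = 246 + 94.94, so R_E^{DE} = 32.78 kN and R_D = 94.6 − 32.78 = 61.82 kN.
Span EF, ΣM about F: R_E^{EF}·3 = 135.4 + 94.94, so R_E^{EF} = 76.77 kN and R_F = 56.4 − 76.77 = -20.37 kN.
R_E = 32.78 + 76.77 = 109.5 kN.

R_E = 109.5 kN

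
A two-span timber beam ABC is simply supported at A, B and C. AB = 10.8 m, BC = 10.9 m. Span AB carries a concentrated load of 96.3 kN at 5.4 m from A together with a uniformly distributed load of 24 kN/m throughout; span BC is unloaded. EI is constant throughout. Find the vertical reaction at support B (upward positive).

Take M_B as the redundant. Released structure: two simple spans AB and BC with a hinge at B.
Rotations at B on the released spans (each span's end-slope, ×1/EI):
  span AB: point load 96.3 at a = 5.4: Pab(L + a)/(6LEI) = 702/EI
  span AB: UDL 24: wL³/(24EI) = 1260/EI
  relative rotation θ_0 = (1962 + 0)/EI = 1962/EI
A unit hogging moment at B produces rotation L₁/(3EI) + L₂/(3EI) = 7.233/EI.
Compatibility: M_B·(L₁+L₂)/(3EI) = θ_0, giving M_B = 271.2 kN·m (hogging).
Span AB, ΣM about A with M_B applied at B: R_B^{AB}·10.8 = 1920 + 271.2, so R_B^{AB} = 202.9 kN and R_A = 355.5 − 202.9 = 152.6 kN.
Span BC, ΣM about C: R_B^{BC}·10.9 = 0 + 271.2, so R_B^{BC} = 24.88 kN and R_C = 0 − 24.88 = -24.88 kN.
R_B = 202.9 + 24.88 = 227.7 kN.

R_B = 227.7 kN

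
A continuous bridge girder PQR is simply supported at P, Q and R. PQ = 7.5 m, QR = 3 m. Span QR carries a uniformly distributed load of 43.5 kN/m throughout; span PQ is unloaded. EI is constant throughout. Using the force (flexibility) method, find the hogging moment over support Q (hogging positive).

M_Q = 13.98 kN·m

Insert a hinge at Q; M_Q is the redundant, and each span becomes simply supported.
Rotations at Q on the released spans (each span's end-slope, ×1/EI):
  span QR: UDL 43.5: wL³/(24EI) = 48.94/EI
  relative rotation θ_0 = (0 + 48.94)/EI = 48.94/EI
A unit hogging moment at Q produces rotation L₁/(3EI) + L₂/(3EI) = 3.5/EI.
Compatibility: M_Q·(L₁+L₂)/(3EI) = θ_0, giving M_Q = 13.98 kN·m (hogging).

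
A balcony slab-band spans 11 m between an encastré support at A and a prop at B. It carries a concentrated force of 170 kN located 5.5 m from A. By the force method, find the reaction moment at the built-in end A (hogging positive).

M_A = 350.6 kN·m

Remove the prop at B; the released (primary) structure is a cantilever built in at A.
Primary-structure tip deflection at B by superposition:
  point load 170 at a = 5.5: Pa²(3L − a)/(6EI) = 23570/EI
Flexibility coefficient — unit upward force at B: δ_{BB} = L³/(3EI) = 443.7/EI.
The prop prevents deflection at B: R_B = δ_0/δ_{BB} = 23570/443.7 = 53.12 kN.
Moment equilibrium about A: M_A = Σ(load moments about A) − R_B·L = 935 − 53.12×11 = 350.6 kN·m.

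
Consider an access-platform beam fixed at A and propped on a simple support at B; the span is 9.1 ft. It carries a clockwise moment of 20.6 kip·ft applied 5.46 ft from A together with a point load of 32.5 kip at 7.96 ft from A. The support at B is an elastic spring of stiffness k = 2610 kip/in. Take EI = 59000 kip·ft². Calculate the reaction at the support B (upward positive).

Take the reaction at B as the redundant and release it; the primary structure is a cantilever fixed at A.
Free-end deflection of the primary structure under the applied loading (downward +):
  clockwise couple 20.6 at a = 5.46: M₀a(2L − a)/(2EI) = 716.5/EI
  point load 32.5 at a = 7.96: Pa²(3L − a)/(6EI) = 6638/EI
  δ_0 = 7354/EI
Tip deflection under a unit load at B: L³/(3EI) = 251.2/EI.
With EI = 59000 kip·ft²: δ_0 = 0.12465 ft and δ_{BB} = 0.004257 ft/kip.
Compatibility — the spring shortens by R_B/k under the reaction it provides: δ_0 − R_B·δ_{BB} = R_B/k. With 1/k = 1/(2610×12) ft/kip = 0.000032 ft/kip, R_B = δ_0 / (δ_{BB} + 1/k) = 0.12465 / (0.004257 + 0.000032) = 29.06 kip.

R_B = 29.06 kip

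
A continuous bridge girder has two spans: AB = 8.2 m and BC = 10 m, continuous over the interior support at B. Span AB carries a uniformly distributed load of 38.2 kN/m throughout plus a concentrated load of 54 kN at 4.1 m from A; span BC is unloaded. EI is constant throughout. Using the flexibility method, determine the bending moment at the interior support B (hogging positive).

M_B = 182.1 kN·m

Insert a hinge at B; M_B is the redundant, and each span becomes simply supported.
End slopes at the hinge B, treating each span as simply supported:
  span AB: UDL 38.2: wL³/(24EI) = 877.6/EI
  span AB: point load 54 at a = 4.1: Pab(L + a)/(6LEI) = 226.9/EI
  relative rotation θ_0 = (1105 + 0)/EI = 1105/EI
A unit hogging moment at B produces rotation L₁/(3EI) + L₂/(3EI) = 6.067/EI.
Slope continuity at B: θ_0 = M_B·6.067/EI, so M_B = 1105/6.067 = 182.1 kN·m (hogging).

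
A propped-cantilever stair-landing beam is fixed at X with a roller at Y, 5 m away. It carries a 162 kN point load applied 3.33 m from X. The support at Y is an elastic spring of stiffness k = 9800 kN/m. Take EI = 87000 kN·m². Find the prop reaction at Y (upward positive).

Choose R_Y as the redundant. The primary structure is the cantilever fixed at X.
Free-end deflection of the primary structure under the applied loading (downward +):
  point load 162 at a = 3.33: Pa²(3L − a)/(6EI) = 3494/EI
Tip deflection under a unit load at Y: L³/(3EI) = 41.67/EI.
With EI = 87000 kN·m²: δ_0 = 0.040161 m and δ_{YY} = 0.000479 m/kN.
Compatibility — the spring shortens by R_Y/k under the reaction it provides: δ_0 − R_Y·δ_{YY} = R_Y/k. With 1/k = 0.000102 m/kN, R_Y = δ_0 / (δ_{YY} + 1/k) = 0.040161 / (0.000479 + 0.000102) = 69.13 kN.

R_Y = 69.13 kN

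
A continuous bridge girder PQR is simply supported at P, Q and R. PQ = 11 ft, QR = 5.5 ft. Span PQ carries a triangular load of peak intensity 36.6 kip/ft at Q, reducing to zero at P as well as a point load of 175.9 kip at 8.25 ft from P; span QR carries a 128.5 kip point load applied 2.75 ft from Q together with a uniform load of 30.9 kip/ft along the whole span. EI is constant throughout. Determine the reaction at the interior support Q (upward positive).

R_Q = 549.4 kip

Insert a hinge at Q; M_Q is the redundant, and each span becomes simply supported.
Rotations at Q on the released spans (each span's end-slope, ×1/EI):
  span PQ: triangular load, peak 36.6: w₀L³/(45EI) = 1083/EI
  span PQ: point load 175.9 at a = 8.25: Pab(L + a)/(6LEI) = 1164/EI
  span QR: point load 128.5 at a = 2.75: Pab(L + b)/(6LEI) = 242.9/EI
  span QR: UDL 30.9: wL³/(24EI) = 214.2/EI
  relative rotation θ_0 = (2247 + 457.2)/EI = 2704/EI
A unit hogging moment at Q produces rotation L₁/(3EI) + L₂/(3EI) = 5.5/EI.
Compatibility: M_Q·(L₁+L₂)/(3EI) = θ_0, giving M_Q = 491.6 kip·ft (hogging).
Span PQ, ΣM about P with M_Q applied at Q: R_Q^{PQ}·11 = 2927 + 491.6, so R_Q^{PQ} = 310.8 kip and R_P = 377.2 − 310.8 = 66.39 kip.
Span QR, ΣM about R: R_Q^{QR}·5.5 = 820.7 + 491.6, so R_Q^{QR} = 238.6 kip and R_R = 298.4 − 238.6 = 59.85 kip.
R_Q = 310.8 + 238.6 = 549.4 kip.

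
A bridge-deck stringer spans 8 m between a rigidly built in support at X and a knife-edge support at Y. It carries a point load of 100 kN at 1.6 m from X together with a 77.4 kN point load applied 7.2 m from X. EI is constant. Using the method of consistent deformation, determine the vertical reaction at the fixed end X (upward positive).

Choose R_Y as the redundant. The primary structure is the cantilever fixed at X.
Free-end deflection of the primary structure under the applied loading (downward +):
  point load 100 at a = 1.6: Pa²(3L − a)/(6EI) = 955.7/EI
  point load 77.4 at a = 7.2: Pa²(3L − a)/(6EI) = 11235/EI
  δ_0 = 12190/EI
Tip deflection under a unit load at Y: L³/(3EI) = 170.7/EI.
The prop prevents deflection at Y: R_Y = δ_0/δ_{YY} = 12190/170.7 = 71.43 kN.
Vertical equilibrium: R_X = ΣP − R_Y = 177.4 − 71.43 = 106 kN.

R_X = 106 kN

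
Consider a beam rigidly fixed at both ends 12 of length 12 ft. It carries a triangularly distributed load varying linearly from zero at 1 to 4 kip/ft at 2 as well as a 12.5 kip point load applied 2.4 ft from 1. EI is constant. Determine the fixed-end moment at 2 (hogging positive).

M_2 = 33.6 kip·ft

Release both end moments; the primary structure is a simply-supported span 12 with redundants M_1 and M_2.
End rotations of the released simple span under the applied load (×1/EI):
  at 1: triangular load, peak 4: 7w₀L³/(360EI) = 134.4/EI
  at 2: triangular load, peak 4: w₀L³/(45EI) = 153.6/EI
  at 1: point load 12.5 at a = 2.4: Pab(L + b)/(6LEI) = 86.4/EI
  at 2: point load 12.5 at a = 2.4: Pab(L + a)/(6LEI) = 57.6/EI
  θ_10 = 220.8/EI,  θ_20 = 211.2/EI
Flexibility coefficients: a unit moment at one end gives L/(3EI) there and L/(6EI) at the far end, so f₁₁ = f₂₂ = 4/EI and f₁₂ = f₂₁ = 2/EI.
Compatibility — zero rotation at each built-in end:
  4 M_1 + 2 M_2 = 220.8
  2 M_1 + 4 M_2 = 211.2
Solving the pair gives M_1 = 38.4 kip·ft and M_2 = 33.6 kip·ft (hogging).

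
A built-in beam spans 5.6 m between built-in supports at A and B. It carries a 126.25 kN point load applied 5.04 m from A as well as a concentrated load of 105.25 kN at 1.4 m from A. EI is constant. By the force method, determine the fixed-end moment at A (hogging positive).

Take the two fixed-end moments M_A, M_B as redundants; the released structure is the simple span AB.
End rotations of the released simple span under the applied load (×1/EI):
  at A: point load 126.25 at a = 5.04: Pab(L + b)/(6LEI) = 65.33/EI
  at B: point load 126.25 at a = 5.04: Pab(L + a)/(6LEI) = 112.8/EI
  at A: point load 105.25 at a = 1.4: Pab(L + b)/(6LEI) = 180.5/EI
  at B: point load 105.25 at a = 1.4: Pab(L + a)/(6LEI) = 128.9/EI
  θ_A0 = 245.8/EI,  θ_B0 = 241.8/EI
Flexibility coefficients: a unit moment at one end gives L/(3EI) there and L/(6EI) at the far end, so f₁₁ = f₂₂ = 1.867/EI and f₁₂ = f₂₁ = 0.9333/EI.
Compatibility — zero rotation at each built-in end:
  1.867 M_A + 0.9333 M_B = 245.8
  0.9333 M_A + 1.867 M_B = 241.8
Solving the pair gives M_A = 89.25 kN·m and M_B = 84.9 kN·m (hogging).

M_A = 89.25 kN·m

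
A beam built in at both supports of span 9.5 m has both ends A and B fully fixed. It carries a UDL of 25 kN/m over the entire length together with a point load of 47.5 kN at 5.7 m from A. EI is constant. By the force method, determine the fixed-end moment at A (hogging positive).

Take the two fixed-end moments M_A, M_B as redundants; the released structure is the simple span AB.
Simple-span end rotations at A and B under the given loads:
  at A: UDL 25: wL³/(24EI) = 893.1/EI
  at B: UDL 25: wL³/(24EI) = 893.1/EI
  at A: point load 47.5 at a = 5.7: Pab(L + b)/(6LEI) = 240.1/EI
  at B: point load 47.5 at a = 5.7: Pab(L + a)/(6LEI) = 274.4/EI
  θ_A0 = 1133/EI,  θ_B0 = 1167/EI
Flexibility coefficients: a unit moment at one end gives L/(3EI) there and L/(6EI) at the far end, so f₁₁ = f₂₂ = 3.167/EI and f₁₂ = f₂₁ = 1.583/EI.
Compatibility — zero rotation at each built-in end:
  3.167 M_A + 1.583 M_B = 1133
  1.583 M_A + 3.167 M_B = 1167
Solving the pair gives M_A = 231.3 kN·m and M_B = 253 kN·m (hogging).

M_A = 231.3 kN·m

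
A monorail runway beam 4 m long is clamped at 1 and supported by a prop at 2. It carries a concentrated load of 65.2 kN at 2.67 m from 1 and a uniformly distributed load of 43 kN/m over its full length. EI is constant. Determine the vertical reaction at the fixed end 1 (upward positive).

Choose R_2 as the redundant. The primary structure is the cantilever fixed at 1.
Downward deflection at the released point 2 due to the loads:
  point load 65.2 at a = 2.67: Pa²(3L − a)/(6EI) = 722.8/EI
  UDL 43: wL⁴/(8EI) = 1376/EI
  δ_0 = 2099/EI
Tip deflection under a unit load at 2: L³/(3EI) = 21.33/EI.
The prop prevents deflection at 2: R_2 = δ_0/δ_{22} = 2099/21.33 = 98.38 kN.
Vertical equilibrium: R_1 = ΣP − R_2 = 237.2 − 98.38 = 138.8 kN.

R_1 = 138.8 kN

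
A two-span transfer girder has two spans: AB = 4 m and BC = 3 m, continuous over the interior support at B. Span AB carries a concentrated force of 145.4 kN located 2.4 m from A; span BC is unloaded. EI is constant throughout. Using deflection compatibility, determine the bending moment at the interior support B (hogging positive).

M_B = 63.81 kN·m

Insert a hinge at B; M_B is the redundant, and each span becomes simply supported.
End slopes at the hinge B, treating each span as simply supported:
  span AB: point load 145.4 at a = 2.4: Pab(L + a)/(6LEI) = 148.9/EI
  relative rotation θ_0 = (148.9 + 0)/EI = 148.9/EI
A unit hogging moment at B produces rotation L₁/(3EI) + L₂/(3EI) = 2.333/EI.
Slope continuity at B: θ_0 = M_B·2.333/EI, so M_B = 148.9/2.333 = 63.81 kN·m (hogging).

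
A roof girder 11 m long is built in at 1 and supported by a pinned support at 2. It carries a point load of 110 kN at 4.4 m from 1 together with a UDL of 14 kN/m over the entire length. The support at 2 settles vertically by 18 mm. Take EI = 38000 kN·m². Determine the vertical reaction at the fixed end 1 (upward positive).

R_1 = 184.9 kN

Release the roller at 2. Primary structure: cantilever fixed at 1.
Free-end deflection of the primary structure under the applied loading (downward +):
  point load 110 at a = 4.4: Pa²(3L − a)/(6EI) = 10151/EI
  UDL 14: wL⁴/(8EI) = 25622/EI
  δ_0 = 35773/EI
Tip deflection under a unit load at 2: L³/(3EI) = 443.7/EI.
With EI = 38000 kN·m²: δ_0 = 0.94139 m and δ_{22} = 0.011675 m/kN.
Compatibility — the beam at 2 must follow the support down by 0.018 m: δ_0 − R_2·δ_{22} = 0.018, so R_2 = (0.94139 − 0.018)/0.011675 = 79.09 kN.
Vertical equilibrium: R_1 = ΣP − R_2 = 264 − 79.09 = 184.9 kN.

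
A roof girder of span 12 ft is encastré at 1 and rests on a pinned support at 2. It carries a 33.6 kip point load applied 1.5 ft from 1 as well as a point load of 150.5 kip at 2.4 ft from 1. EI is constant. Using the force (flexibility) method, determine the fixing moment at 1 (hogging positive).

M_1 = 301.4 kip·ft

Release the roller at 2. Primary structure: cantilever fixed at 1.
Primary-structure tip deflection at 2 by superposition:
  point load 33.6 at a = 1.5: Pa²(3L − a)/(6EI) = 434.7/EI
  point load 150.5 at a = 2.4: Pa²(3L − a)/(6EI) = 4855/EI
  δ_0 = 5289/EI
Tip deflection under a unit load at 2: L³/(3EI) = 576/EI.
The prop prevents deflection at 2: R_2 = δ_0/δ_{22} = 5289/576 = 9.183 kip.
Moment equilibrium about 1: M_1 = Σ(load moments about 1) − R_2·L = 411.6 − 9.183×12 = 301.4 kip·ft.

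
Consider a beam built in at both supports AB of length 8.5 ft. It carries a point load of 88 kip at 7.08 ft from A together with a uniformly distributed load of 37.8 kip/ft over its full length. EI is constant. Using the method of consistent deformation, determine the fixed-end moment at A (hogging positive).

M_A = 245 kip·ft

Take the two fixed-end moments M_A, M_B as redundants; the released structure is the simple span AB.
End rotations of the released simple span under the applied load (×1/EI):
  at A: point load 88 at a = 7.08: Pab(L + b)/(6LEI) = 172.1/EI
  at B: point load 88 at a = 7.08: Pab(L + a)/(6LEI) = 270.3/EI
  at A: UDL 37.8: wL³/(24EI) = 967.2/EI
  at B: UDL 37.8: wL³/(24EI) = 967.2/EI
  θ_A0 = 1139/EI,  θ_B0 = 1238/EI
Flexibility coefficients: a unit moment at one end gives L/(3EI) there and L/(6EI) at the far end, so f₁₁ = f₂₂ = 2.833/EI and f₁₂ = f₂₁ = 1.417/EI.
Compatibility — zero rotation at each built-in end:
  2.833 M_A + 1.417 M_B = 1139
  1.417 M_A + 2.833 M_B = 1238
Solving the pair gives M_A = 245 kip·ft and M_B = 314.3 kip·ft (hogging).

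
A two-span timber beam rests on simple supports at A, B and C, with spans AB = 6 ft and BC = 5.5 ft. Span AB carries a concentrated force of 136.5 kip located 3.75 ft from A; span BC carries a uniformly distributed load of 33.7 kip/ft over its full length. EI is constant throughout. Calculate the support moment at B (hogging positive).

Release continuity at B by inserting a hinge; the redundant is the internal moment M_B. The primary structure is two simply-supported spans AB and BC.
End slopes at the hinge B, treating each span as simply supported:
  span AB: point load 136.5 at a = 3.75: Pab(L + a)/(6LEI) = 311.9/EI
  span BC: UDL 33.7: wL³/(24EI) = 233.6/EI
  relative rotation θ_0 = (311.9 + 233.6)/EI = 545.5/EI
A unit hogging moment at B produces rotation L₁/(3EI) + L₂/(3EI) = 3.833/EI.
Compatibility: M_B·(L₁+L₂)/(3EI) = θ_0, giving M_B = 142.3 kip·ft (hogging).

M_B = 142.3 kip·ft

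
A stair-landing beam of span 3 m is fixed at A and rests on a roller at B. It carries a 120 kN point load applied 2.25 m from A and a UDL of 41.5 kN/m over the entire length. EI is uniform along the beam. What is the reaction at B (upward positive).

Choose R_B as the redundant. The primary structure is the cantilever fixed at A.
Deflection at B on the released cantilever, summing each load's contribution:
  point load 120 at a = 2.25: Pa²(3L − a)/(6EI) = 683.4/EI
  UDL 41.5: wL⁴/(8EI) = 420.2/EI
  δ_0 = 1104/EI
Tip deflection under a unit load at B: L³/(3EI) = 9/EI.
The prop prevents deflection at B: R_B = δ_0/δ_{BB} = 1104/9 = 122.6 kN.

R_B = 122.6 kN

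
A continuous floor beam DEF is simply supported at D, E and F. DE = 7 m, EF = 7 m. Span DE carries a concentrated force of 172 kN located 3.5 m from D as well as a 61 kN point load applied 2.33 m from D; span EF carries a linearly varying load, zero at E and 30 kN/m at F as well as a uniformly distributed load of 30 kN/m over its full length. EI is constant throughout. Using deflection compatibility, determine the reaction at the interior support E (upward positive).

R_E = 326.1 kN

Insert a hinge at E; M_E is the redundant, and each span becomes simply supported.
Rotations at E on the released spans (each span's end-slope, ×1/EI):
  span DE: point load 172 at a = 3.5: Pab(L + a)/(6LEI) = 526.8/EI
  span DE: point load 61 at a = 2.33: Pab(L + a)/(6LEI) = 147.4/EI
  span EF: triangular load, peak 30: 7w₀L³/(360EI) = 200.1/EI
  span EF: UDL 30: wL³/(24EI) = 428.8/EI
  relative rotation θ_0 = (674.2 + 628.8)/EI = 1303/EI
A unit hogging moment at E produces rotation L₁/(3EI) + L₂/(3EI) = 4.667/EI.
Compatibility: M_E·(L₁+L₂)/(3EI) = θ_0, giving M_E = 279.2 kN·m (hogging).
Span DE, ΣM about D with M_E applied at E: R_E^{DE}·7 = 744.1 + 279.2, so R_E^{DE} = 146.2 kN and R_D = 233 − 146.2 = 86.81 kN.
Span EF, ΣM about F: R_E^{EF}·7 = 980 + 279.2, so R_E^{EF} = 179.9 kN and R_F = 315 − 179.9 = 135.1 kN.
R_E = 146.2 + 179.9 = 326.1 kN.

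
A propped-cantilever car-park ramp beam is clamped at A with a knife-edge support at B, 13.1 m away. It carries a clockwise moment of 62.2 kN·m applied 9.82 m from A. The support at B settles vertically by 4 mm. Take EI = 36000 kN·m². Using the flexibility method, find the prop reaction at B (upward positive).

R_B = 6.483 kN

Release the roller at B. Primary structure: cantilever fixed at A.
Downward deflection at the released point B due to the loads:
  clockwise couple 62.2 at a = 9.82: M₀a(2L − a)/(2EI) = 5002/EI
Tip deflection under a unit load at B: L³/(3EI) = 749.4/EI.
With EI = 36000 kN·m²: δ_0 = 0.13896 m and δ_{BB} = 0.020816 m/kN.
Compatibility — the beam at B must follow the support down by 0.004 m: δ_0 − R_B·δ_{BB} = 0.004, so R_B = (0.13896 − 0.004)/0.020816 = 6.483 kN.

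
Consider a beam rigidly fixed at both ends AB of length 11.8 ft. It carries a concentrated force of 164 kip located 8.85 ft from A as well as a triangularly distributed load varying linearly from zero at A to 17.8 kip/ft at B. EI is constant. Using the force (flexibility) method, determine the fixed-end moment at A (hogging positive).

M_A = 173.3 kip·ft

Take the two fixed-end moments M_A, M_B as redundants; the released structure is the simple span AB.
End rotations of the released simple span under the applied load (×1/EI):
  at A: point load 164 at a = 8.85: Pab(L + b)/(6LEI) = 892/EI
  at B: point load 164 at a = 8.85: Pab(L + a)/(6LEI) = 1249/EI
  at A: triangular load, peak 17.8: 7w₀L³/(360EI) = 568.7/EI
  at B: triangular load, peak 17.8: w₀L³/(45EI) = 649.9/EI
  θ_A0 = 1461/EI,  θ_B0 = 1899/EI
Flexibility coefficients: a unit moment at one end gives L/(3EI) there and L/(6EI) at the far end, so f₁₁ = f₂₂ = 3.933/EI and f₁₂ = f₂₁ = 1.967/EI.
Compatibility — zero rotation at each built-in end:
  3.933 M_A + 1.967 M_B = 1461
  1.967 M_A + 3.933 M_B = 1899
Solving the pair gives M_A = 173.3 kip·ft and M_B = 396.1 kip·ft (hogging).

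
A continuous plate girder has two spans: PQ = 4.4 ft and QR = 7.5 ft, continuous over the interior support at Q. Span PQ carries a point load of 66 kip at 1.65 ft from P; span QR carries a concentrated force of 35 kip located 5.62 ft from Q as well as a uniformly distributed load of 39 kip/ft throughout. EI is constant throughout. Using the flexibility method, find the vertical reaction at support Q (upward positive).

Insert a hinge at Q; M_Q is the redundant, and each span becomes simply supported.
End slopes at the hinge Q, treating each span as simply supported:
  span PQ: point load 66 at a = 1.65: Pab(L + a)/(6LEI) = 68.63/EI
  span QR: point load 35 at a = 5.62: Pab(L + b)/(6LEI) = 77.08/EI
  span QR: UDL 39: wL³/(24EI) = 685.5/EI
  relative rotation θ_0 = (68.63 + 762.6)/EI = 831.3/EI
A unit hogging moment at Q produces rotation L₁/(3EI) + L₂/(3EI) = 3.967/EI.
Compatibility: M_Q·(L₁+L₂)/(3EI) = θ_0, giving M_Q = 209.6 kip·ft (hogging).
Span PQ, ΣM about P with M_Q applied at Q: R_Q^{PQ}·4.4 = 108.9 + 209.6, so R_Q^{PQ} = 72.38 kip and R_P = 66 − 72.38 = -6.377 kip.
Span QR, ΣM about R: R_Q^{QR}·7.5 = 1163 + 209.6, so R_Q^{QR} = 183 kip and R_R = 327.5 − 183 = 144.5 kip.
R_Q = 72.38 + 183 = 255.3 kip.

R_Q = 255.3 kip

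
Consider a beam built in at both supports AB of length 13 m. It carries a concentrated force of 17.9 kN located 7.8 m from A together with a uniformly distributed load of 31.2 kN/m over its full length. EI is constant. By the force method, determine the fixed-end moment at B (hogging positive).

M_B = 472.9 kN·m

Release both end moments; the primary structure is a simply-supported span AB with redundants M_A and M_B.
End rotations of the released simple span under the applied load (×1/EI):
  at A: point load 17.9 at a = 7.8: Pab(L + b)/(6LEI) = 169.4/EI
  at B: point load 17.9 at a = 7.8: Pab(L + a)/(6LEI) = 193.6/EI
  at A: UDL 31.2: wL³/(24EI) = 2856/EI
  at B: UDL 31.2: wL³/(24EI) = 2856/EI
  θ_A0 = 3026/EI,  θ_B0 = 3050/EI
Flexibility coefficients: a unit moment at one end gives L/(3EI) there and L/(6EI) at the far end, so f₁₁ = f₂₂ = 4.333/EI and f₁₂ = f₂₁ = 2.167/EI.
Compatibility — zero rotation at each built-in end:
  4.333 M_A + 2.167 M_B = 3026
  2.167 M_A + 4.333 M_B = 3050
Solving the pair gives M_A = 461.7 kN·m and M_B = 472.9 kN·m (hogging).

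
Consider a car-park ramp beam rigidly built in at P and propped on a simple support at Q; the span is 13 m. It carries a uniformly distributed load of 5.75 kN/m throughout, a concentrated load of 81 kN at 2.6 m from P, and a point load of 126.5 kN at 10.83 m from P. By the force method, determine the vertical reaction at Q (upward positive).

R_Q = 127.7 kN

Remove the prop at Q; the released (primary) structure is a cantilever built in at P.
Deflection at Q on the released cantilever, summing each load's contribution:
  UDL 5.75: wL⁴/(8EI) = 20528/EI
  point load 81 at a = 2.6: Pa²(3L − a)/(6EI) = 3322/EI
  point load 126.5 at a = 10.83: Pa²(3L − a)/(6EI) = 69660/EI
  δ_0 = 93510/EI
Tip deflection under a unit load at Q: L³/(3EI) = 732.3/EI.
The prop prevents deflection at Q: R_Q = δ_0/δ_{QQ} = 93510/732.3 = 127.7 kN.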